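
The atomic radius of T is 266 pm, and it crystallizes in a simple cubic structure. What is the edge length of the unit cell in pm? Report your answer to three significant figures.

In a simple cubic lattice, atoms touch along the cell edge, so a = 2r.
a = 2r = 2 × 266 = 532 pm.

532 pm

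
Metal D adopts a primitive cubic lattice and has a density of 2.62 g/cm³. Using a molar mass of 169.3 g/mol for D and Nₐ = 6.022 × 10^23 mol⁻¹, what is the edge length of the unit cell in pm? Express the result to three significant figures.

475 pm

With Z = 1 atom per simple cubic cell, a³ = Z·M/(N_A·ρ) = 1 × 169.3 / (6.022 × 10²³ × 2.620 g/cm³) = 1.073 × 10^-22 cm³.
a = (1.073 × 10^-22)^(1/3) = 4.752 × 10^-8 cm = 475 pm.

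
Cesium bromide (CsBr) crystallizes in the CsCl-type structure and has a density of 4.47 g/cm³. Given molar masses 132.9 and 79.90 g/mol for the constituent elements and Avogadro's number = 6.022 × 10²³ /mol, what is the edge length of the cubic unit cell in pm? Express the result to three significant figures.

429 pm

M(CsBr) = 212.8 g/mol; Z = 1 formula unit per cell.
a³ = Z·M/(N_A·ρ) = 1 × 212.8 / (6.022 × 10²³ × 4.47) = 7.905 × 10^-23 cm³, so a = 4.292 × 10^-8 cm = 429 pm.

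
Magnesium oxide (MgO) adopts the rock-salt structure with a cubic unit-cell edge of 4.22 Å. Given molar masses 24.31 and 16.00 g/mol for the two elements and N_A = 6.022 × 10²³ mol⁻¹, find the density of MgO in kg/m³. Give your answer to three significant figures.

3560 kg/m³

The rock-salt structure contains Z = 4 formula units per cell; M(MgO) = 24.31 + 16.00 = 40.31 g/mol.
a³ = (4.220 × 10^-8 cm)³ = 7.515 × 10^-23 cm³.
ρ = 4 × 40.31 / (6.022 × 10²³ × 7.515 × 10^-23) = 3.563 g/cm³ = 3560 kg/m³.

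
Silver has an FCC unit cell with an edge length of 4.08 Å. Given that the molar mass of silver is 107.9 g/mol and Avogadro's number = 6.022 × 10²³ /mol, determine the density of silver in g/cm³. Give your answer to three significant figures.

An FCC unit cell contains Z = 4 atoms.
Cell volume: a³ = (4.08 Å)³ = (4.080 × 10^-8 cm)³ = 6.792 × 10^-23 cm³.
ρ = Z·M/(N_A·a³) = 4 × 107.9 / (6.022 × 10²³ × 6.792 × 10^-23) = 10.55 g/cm³.

10.6 g/cm³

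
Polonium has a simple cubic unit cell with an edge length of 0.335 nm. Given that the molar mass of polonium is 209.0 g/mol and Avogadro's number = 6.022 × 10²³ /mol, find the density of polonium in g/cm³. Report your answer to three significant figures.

9.23 g/cm³

A simple cubic unit cell contains Z = 1 atom.
Cell volume: a³ = (0.335 nm)³ = (3.350 × 10^-8 cm)³ = 3.760 × 10^-23 cm³.
ρ = Z·M/(N_A·a³) = 1 × 209.0 / (6.022 × 10²³ × 3.760 × 10^-23) = 9.231 g/cm³.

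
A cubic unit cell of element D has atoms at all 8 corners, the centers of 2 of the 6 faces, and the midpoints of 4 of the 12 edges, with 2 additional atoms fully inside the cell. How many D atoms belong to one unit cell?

Corner atoms are shared by 8 cells (1/8 each), face atoms by 2 (1/2 each), edge atoms by 4 (1/4 each), interior atoms are unshared.
Net atoms = 8 × 1/8 + 2 × 1/2 + 4 × 1/4 + 2 = 1 + 1 + 1 + 2 = 5.

5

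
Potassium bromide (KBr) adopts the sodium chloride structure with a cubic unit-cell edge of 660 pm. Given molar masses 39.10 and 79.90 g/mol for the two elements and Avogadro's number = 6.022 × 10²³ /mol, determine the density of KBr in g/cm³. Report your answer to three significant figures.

2.75 g/cm³

The sodium chloride structure contains Z = 4 formula units per cell; M(KBr) = 39.10 + 79.90 = 119.0 g/mol.
a³ = (6.600 × 10^-8 cm)³ = 2.875 × 10^-22 cm³.
ρ = 4 × 119.0 / (6.022 × 10²³ × 2.875 × 10^-22) = 2.749 g/cm³.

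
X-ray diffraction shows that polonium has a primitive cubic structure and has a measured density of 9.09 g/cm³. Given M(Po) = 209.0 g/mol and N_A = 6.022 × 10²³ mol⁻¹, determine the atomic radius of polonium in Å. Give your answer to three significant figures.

1.68 Å

For a simple cubic cell (Z = 1), a³ = Z·M/(N_A·ρ) = 1 × 209.0 / (6.022 × 10²³ × 9.090) = 3.818 × 10^-23 cm³, so a = 3.367 × 10^-8 cm = 3.367 Å.
Atoms touch along the cell edge, so a = 2r, so r = 0.5000 × a = 1.68 Å.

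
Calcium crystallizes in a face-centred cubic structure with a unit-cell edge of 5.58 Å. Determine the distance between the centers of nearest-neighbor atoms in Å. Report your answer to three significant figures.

In an FCC structure, atoms touch along the face diagonal, so √2·a = 4r; the nearest-neighbor distance equals 2r = 0.7071·a.
d = 0.7071 × 5.58 = 3.95 Å.

3.95 Å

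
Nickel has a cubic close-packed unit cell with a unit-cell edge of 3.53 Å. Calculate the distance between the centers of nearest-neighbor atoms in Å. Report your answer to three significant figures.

In an FCC structure, atoms touch along the face diagonal, so √2·a = 4r; the nearest-neighbor distance equals 2r = 0.7071·a.
d = 0.7071 × 3.53 = 2.50 Å.

2.50 Å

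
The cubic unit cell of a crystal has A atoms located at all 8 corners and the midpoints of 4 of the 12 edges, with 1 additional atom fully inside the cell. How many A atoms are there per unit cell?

Corner atoms are shared by 8 cells (1/8 each), edge atoms by 4 (1/4 each), interior atoms are unshared.
Net atoms = 8 × 1/8 + 4 × 1/4 + 1 = 1 + 1 + 1 = 3.

3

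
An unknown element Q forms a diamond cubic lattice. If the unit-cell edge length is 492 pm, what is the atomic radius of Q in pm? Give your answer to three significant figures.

107 pm

In a diamond cubic lattice, nearest neighbors lie along the body diagonal with √3·a = 8r.
r = √3·a/8 = 1.7321 × 492 / 8 = 107 pm.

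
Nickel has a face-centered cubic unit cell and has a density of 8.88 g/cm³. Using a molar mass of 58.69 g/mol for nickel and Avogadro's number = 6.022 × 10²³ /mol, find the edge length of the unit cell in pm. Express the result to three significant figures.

353 pm

With Z = 4 atoms per FCC cell, a³ = Z·M/(N_A·ρ) = 4 × 58.69 / (6.022 × 10²³ × 8.880 g/cm³) = 4.390 × 10^-23 cm³.
a = (4.390 × 10^-23)^(1/3) = 3.528 × 10^-8 cm = 353 pm.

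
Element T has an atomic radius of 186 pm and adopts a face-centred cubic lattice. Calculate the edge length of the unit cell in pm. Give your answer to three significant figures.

In an FCC lattice, atoms touch along the face diagonal, so √2·a = 4r.
a = 4r/√2 = 4 × 186 / 1.4142 = 526 pm.

526 pm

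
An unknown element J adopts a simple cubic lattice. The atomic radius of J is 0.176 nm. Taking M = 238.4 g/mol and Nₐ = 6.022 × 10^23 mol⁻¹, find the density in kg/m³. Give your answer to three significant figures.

9080 kg/m³

In a simple cubic lattice, atoms touch along the cell edge, so a = 2r, giving a = 0.3520 nm = 3.520 × 10^-8 cm.
With Z = 1, ρ = Z·M/(N_A·a³) = 1 × 238.4 / (6.022 × 10²³ × 4.361 × 10^-23) = 9.077 g/cm³ = 9080 kg/m³.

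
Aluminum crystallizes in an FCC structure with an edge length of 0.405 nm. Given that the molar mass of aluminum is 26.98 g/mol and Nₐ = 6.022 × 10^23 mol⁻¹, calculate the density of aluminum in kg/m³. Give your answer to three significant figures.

2700 kg/m³

An FCC unit cell contains Z = 4 atoms.
Cell volume: a³ = (0.405 nm)³ = (4.050 × 10^-8 cm)³ = 6.643 × 10^-23 cm³.
ρ = Z·M/(N_A·a³) = 4 × 26.98 / (6.022 × 10²³ × 6.643 × 10^-23) = 2.698 g/cm³ = 2700 kg/m³.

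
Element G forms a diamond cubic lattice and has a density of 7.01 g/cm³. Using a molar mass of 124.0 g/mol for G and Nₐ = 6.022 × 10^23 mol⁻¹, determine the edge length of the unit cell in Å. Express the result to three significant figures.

6.17 Å

With Z = 8 atoms per diamond cubic cell, a³ = Z·M/(N_A·ρ) = 8 × 124.0 / (6.022 × 10²³ × 7.010 g/cm³) = 2.350 × 10^-22 cm³.
a = (2.350 × 10^-22)^(1/3) = 6.171 × 10^-8 cm = 6.17 Å.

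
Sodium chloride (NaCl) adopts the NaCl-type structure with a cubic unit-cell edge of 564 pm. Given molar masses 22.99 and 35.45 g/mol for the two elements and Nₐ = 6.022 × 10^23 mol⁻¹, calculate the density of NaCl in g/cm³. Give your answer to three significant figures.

2.16 g/cm³

The NaCl-type structure contains Z = 4 formula units per cell; M(NaCl) = 22.99 + 35.45 = 58.44 g/mol.
a³ = (5.640 × 10^-8 cm)³ = 1.794 × 10^-22 cm³.
ρ = 4 × 58.44 / (6.022 × 10²³ × 1.794 × 10^-22) = 2.164 g/cm³.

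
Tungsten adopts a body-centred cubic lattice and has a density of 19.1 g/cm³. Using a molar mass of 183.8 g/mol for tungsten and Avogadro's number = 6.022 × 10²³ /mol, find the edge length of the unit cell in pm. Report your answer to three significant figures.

317 pm

With Z = 2 atoms per BCC cell, a³ = Z·M/(N_A·ρ) = 2 × 183.8 / (6.022 × 10²³ × 19.10 g/cm³) = 3.196 × 10^-23 cm³.
a = (3.196 × 10^-23)^(1/3) = 3.173 × 10^-8 cm = 317 pm.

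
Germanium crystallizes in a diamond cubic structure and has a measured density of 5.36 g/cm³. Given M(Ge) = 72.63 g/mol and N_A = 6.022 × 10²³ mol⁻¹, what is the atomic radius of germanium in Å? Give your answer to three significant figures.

For a diamond cubic cell (Z = 8), a³ = Z·M/(N_A·ρ) = 8 × 72.63 / (6.022 × 10²³ × 5.360) = 1.800 × 10^-22 cm³, so a = 5.646 × 10^-8 cm = 5.646 Å.
Nearest neighbors lie along the body diagonal with √3·a = 8r, so r = 0.2165 × a = 1.22 Å.

1.22 Å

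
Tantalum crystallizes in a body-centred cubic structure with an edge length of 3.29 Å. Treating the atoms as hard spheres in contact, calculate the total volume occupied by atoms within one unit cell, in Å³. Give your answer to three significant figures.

24.2 Å³

In a BCC lattice atoms touch along the body diagonal, so √3·a = 4r, so r = 0.4330a = 1.425 Å.
V_atoms = Z × (4/3)πr³ = 2 × (4/3)π × (1.425)³ = 24.2 Å³.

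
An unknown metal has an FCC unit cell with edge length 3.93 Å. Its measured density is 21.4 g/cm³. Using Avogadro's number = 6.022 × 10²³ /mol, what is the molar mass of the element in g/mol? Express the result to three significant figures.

196 g/mol

An FCC cell has Z = 4 atoms; a = 3.930 × 10^-8 cm.
M = ρ·N_A·a³/Z = 21.4 × 6.022 × 10²³ × 6.070 × 10^-23 / 4 = 196 g/mol.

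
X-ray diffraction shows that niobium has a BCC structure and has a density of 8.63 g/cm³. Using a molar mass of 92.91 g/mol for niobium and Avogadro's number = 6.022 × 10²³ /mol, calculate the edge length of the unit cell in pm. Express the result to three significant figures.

329 pm

With Z = 2 atoms per BCC cell, a³ = Z·M/(N_A·ρ) = 2 × 92.91 / (6.022 × 10²³ × 8.630 g/cm³) = 3.576 × 10^-23 cm³.
a = (3.576 × 10^-23)^(1/3) = 3.294 × 10^-8 cm = 329 pm.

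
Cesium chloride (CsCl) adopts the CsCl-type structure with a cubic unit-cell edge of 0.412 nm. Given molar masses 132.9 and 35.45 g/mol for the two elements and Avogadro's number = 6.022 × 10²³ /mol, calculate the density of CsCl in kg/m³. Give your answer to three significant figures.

The CsCl-type structure contains Z = 1 formula unit per cell; M(CsCl) = 132.9 + 35.45 = 168.35 g/mol.
a³ = (4.120 × 10^-8 cm)³ = 6.993 × 10^-23 cm³.
ρ = 1 × 168.35 / (6.022 × 10²³ × 6.993 × 10^-23) = 3.997 g/cm³ = 4000 kg/m³.

4000 kg/m³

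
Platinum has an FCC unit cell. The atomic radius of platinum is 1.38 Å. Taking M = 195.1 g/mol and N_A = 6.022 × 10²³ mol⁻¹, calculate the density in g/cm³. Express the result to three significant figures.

In an FCC lattice, atoms touch along the face diagonal, so √2·a = 4r, giving a = 3.903 Å = 3.903 × 10^-8 cm.
With Z = 4, ρ = Z·M/(N_A·a³) = 4 × 195.1 / (6.022 × 10²³ × 5.947 × 10^-23) = 21.79 g/cm³.

21.8 g/cm³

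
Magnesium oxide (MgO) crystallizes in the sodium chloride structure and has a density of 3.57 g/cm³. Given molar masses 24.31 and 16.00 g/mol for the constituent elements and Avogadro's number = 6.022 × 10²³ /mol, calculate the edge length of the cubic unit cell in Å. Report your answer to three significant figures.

M(MgO) = 40.31 g/mol; Z = 4 formula units per cell.
a³ = Z·M/(N_A·ρ) = 4 × 40.31 / (6.022 × 10²³ × 3.57) = 7.500 × 10^-23 cm³, so a = 4.217 × 10^-8 cm = 4.22 Å.

4.22 Å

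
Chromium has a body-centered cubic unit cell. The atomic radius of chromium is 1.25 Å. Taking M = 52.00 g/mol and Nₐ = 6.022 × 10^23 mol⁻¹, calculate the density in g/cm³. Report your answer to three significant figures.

In a BCC lattice, atoms touch along the body diagonal, so √3·a = 4r, giving a = 2.887 Å = 2.887 × 10^-8 cm.
With Z = 2, ρ = Z·M/(N_A·a³) = 2 × 52.00 / (6.022 × 10²³ × 2.406 × 10^-23) = 7.179 g/cm³.

7.18 g/cm³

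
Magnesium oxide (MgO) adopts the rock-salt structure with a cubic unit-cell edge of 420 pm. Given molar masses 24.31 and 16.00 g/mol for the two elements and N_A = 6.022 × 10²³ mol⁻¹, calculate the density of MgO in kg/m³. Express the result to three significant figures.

The rock-salt structure contains Z = 4 formula units per cell; M(MgO) = 24.31 + 16.00 = 40.31 g/mol.
a³ = (4.200 × 10^-8 cm)³ = 7.409 × 10^-23 cm³.
ρ = 4 × 40.31 / (6.022 × 10²³ × 7.409 × 10^-23) = 3.614 g/cm³ = 3610 kg/m³.

3610 kg/m³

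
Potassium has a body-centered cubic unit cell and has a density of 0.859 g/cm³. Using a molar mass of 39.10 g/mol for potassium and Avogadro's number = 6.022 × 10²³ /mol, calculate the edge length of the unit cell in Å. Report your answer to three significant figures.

5.33 Å

With Z = 2 atoms per BCC cell, a³ = Z·M/(N_A·ρ) = 2 × 39.10 / (6.022 × 10²³ × 0.8590 g/cm³) = 1.512 × 10^-22 cm³.
a = (1.512 × 10^-22)^(1/3) = 5.327 × 10^-8 cm = 5.33 Å.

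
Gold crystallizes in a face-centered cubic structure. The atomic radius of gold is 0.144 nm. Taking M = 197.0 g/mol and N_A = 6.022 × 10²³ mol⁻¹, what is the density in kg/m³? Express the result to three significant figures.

19400 kg/m³

In an FCC lattice, atoms touch along the face diagonal, so √2·a = 4r, giving a = 0.4073 nm = 4.073 × 10^-8 cm.
With Z = 4, ρ = Z·M/(N_A·a³) = 4 × 197.0 / (6.022 × 10²³ × 6.757 × 10^-23) = 19.37 g/cm³ = 19400 kg/m³.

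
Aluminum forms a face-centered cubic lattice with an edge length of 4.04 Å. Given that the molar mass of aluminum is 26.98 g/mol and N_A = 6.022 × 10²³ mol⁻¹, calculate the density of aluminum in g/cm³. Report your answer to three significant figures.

An FCC unit cell contains Z = 4 atoms.
Cell volume: a³ = (4.04 Å)³ = (4.040 × 10^-8 cm)³ = 6.594 × 10^-23 cm³.
ρ = Z·M/(N_A·a³) = 4 × 26.98 / (6.022 × 10²³ × 6.594 × 10^-23) = 2.718 g/cm³.

2.72 g/cm³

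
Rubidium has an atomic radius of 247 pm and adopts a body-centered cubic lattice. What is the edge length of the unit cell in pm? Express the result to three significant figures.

570 pm

In a BCC lattice, atoms touch along the body diagonal, so √3·a = 4r.
a = 4r/√3 = 4 × 247 / 1.7321 = 570 pm.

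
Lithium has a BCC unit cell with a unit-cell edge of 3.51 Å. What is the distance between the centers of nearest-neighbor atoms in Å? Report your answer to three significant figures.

3.04 Å

In a BCC structure, atoms touch along the body diagonal, so √3·a = 4r; the nearest-neighbor distance equals 2r = 0.8660·a.
d = 0.8660 × 3.51 = 3.04 Å.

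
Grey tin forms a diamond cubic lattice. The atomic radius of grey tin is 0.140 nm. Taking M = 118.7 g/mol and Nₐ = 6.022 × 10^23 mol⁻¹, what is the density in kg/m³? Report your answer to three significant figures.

5830 kg/m³

In a diamond cubic lattice, nearest neighbors lie along the body diagonal with √3·a = 8r, giving a = 0.6466 nm = 6.466 × 10^-8 cm.
With Z = 8, ρ = Z·M/(N_A·a³) = 8 × 118.7 / (6.022 × 10²³ × 2.704 × 10^-22) = 5.832 g/cm³ = 5830 kg/m³.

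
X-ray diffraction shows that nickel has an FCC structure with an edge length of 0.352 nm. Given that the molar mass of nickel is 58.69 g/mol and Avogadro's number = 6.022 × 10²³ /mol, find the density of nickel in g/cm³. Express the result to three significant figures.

8.94 g/cm³

An FCC unit cell contains Z = 4 atoms.
Cell volume: a³ = (0.352 nm)³ = (3.520 × 10^-8 cm)³ = 4.361 × 10^-23 cm³.
ρ = Z·M/(N_A·a³) = 4 × 58.69 / (6.022 × 10²³ × 4.361 × 10^-23) = 8.938 g/cm³.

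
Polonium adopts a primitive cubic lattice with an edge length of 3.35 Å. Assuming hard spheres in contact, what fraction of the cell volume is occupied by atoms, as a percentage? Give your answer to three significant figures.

52.4%

In a simple cubic lattice atoms touch along the cell edge, so a = 2r, so r = 0.5000a = 1.675 Å.
Packing fraction = Z·(4/3)πr³ / a³ = 1 × (4/3)π × (1.675)³ / (3.35)³ = 0.5236 = 52.4%.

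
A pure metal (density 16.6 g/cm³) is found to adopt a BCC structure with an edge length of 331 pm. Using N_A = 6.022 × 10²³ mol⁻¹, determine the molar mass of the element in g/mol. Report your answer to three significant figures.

181 g/mol

A BCC cell has Z = 2 atoms; a = 3.310 × 10^-8 cm.
M = ρ·N_A·a³/Z = 16.6 × 6.022 × 10²³ × 3.626 × 10^-23 / 2 = 181 g/mol.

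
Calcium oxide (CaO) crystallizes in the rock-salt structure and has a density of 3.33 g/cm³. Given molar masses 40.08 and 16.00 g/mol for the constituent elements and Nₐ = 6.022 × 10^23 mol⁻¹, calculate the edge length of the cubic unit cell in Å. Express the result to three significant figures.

4.82 Å

M(CaO) = 56.08 g/mol; Z = 4 formula units per cell.
a³ = Z·M/(N_A·ρ) = 4 × 56.08 / (6.022 × 10²³ × 3.33) = 1.119 × 10^-22 cm³, so a = 4.818 × 10^-8 cm = 4.82 Å.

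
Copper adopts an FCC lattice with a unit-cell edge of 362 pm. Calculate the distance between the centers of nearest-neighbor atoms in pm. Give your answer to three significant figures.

In an FCC structure, atoms touch along the face diagonal, so √2·a = 4r; the nearest-neighbor distance equals 2r = 0.7071·a.
d = 0.7071 × 362 = 256 pm.

256 pm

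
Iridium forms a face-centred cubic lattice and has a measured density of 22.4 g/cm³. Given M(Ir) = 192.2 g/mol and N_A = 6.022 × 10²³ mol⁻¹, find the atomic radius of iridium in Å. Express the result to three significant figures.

For an FCC cell (Z = 4), a³ = Z·M/(N_A·ρ) = 4 × 192.2 / (6.022 × 10²³ × 22.40) = 5.699 × 10^-23 cm³, so a = 3.848 × 10^-8 cm = 3.848 Å.
Atoms touch along the face diagonal, so √2·a = 4r, so r = 0.3536 × a = 1.36 Å.

1.36 Å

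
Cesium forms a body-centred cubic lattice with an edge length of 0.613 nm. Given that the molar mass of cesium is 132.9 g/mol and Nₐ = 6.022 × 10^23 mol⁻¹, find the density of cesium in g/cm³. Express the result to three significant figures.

A BCC unit cell contains Z = 2 atoms.
Cell volume: a³ = (0.613 nm)³ = (6.130 × 10^-8 cm)³ = 2.303 × 10^-22 cm³.
ρ = Z·M/(N_A·a³) = 2 × 132.9 / (6.022 × 10²³ × 2.303 × 10^-22) = 1.916 g/cm³.

1.92 g/cm³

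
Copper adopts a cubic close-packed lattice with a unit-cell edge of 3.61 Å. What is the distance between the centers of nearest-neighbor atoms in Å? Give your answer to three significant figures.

In an FCC structure, atoms touch along the face diagonal, so √2·a = 4r; the nearest-neighbor distance equals 2r = 0.7071·a.
d = 0.7071 × 3.61 = 2.55 Å.

2.55 Å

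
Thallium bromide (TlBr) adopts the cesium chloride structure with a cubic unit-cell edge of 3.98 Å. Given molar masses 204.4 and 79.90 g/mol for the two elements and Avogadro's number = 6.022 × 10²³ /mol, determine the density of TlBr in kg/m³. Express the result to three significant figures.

7490 kg/m³

The cesium chloride structure contains Z = 1 formula unit per cell; M(TlBr) = 204.4 + 79.90 = 284.3 g/mol.
a³ = (3.980 × 10^-8 cm)³ = 6.304 × 10^-23 cm³.
ρ = 1 × 284.3 / (6.022 × 10²³ × 6.304 × 10^-23) = 7.488 g/cm³ = 7490 kg/m³.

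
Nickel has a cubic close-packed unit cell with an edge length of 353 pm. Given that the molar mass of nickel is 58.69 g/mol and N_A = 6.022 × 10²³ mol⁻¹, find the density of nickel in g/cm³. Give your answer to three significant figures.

8.86 g/cm³

An FCC unit cell contains Z = 4 atoms.
Cell volume: a³ = (353 pm)³ = (3.530 × 10^-8 cm)³ = 4.399 × 10^-23 cm³.
ρ = Z·M/(N_A·a³) = 4 × 58.69 / (6.022 × 10²³ × 4.399 × 10^-23) = 8.863 g/cm³.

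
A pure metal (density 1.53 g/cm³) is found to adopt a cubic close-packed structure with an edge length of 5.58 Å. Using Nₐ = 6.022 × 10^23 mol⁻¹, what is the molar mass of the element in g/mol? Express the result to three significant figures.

An FCC cell has Z = 4 atoms; a = 5.580 × 10^-8 cm.
M = ρ·N_A·a³/Z = 1.53 × 6.022 × 10²³ × 1.737 × 10^-22 / 4 = 40.0 g/mol.

40.0 g/mol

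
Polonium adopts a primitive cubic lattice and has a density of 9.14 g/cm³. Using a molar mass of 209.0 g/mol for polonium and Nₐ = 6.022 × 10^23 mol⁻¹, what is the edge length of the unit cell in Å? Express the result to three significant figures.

With Z = 1 atom per simple cubic cell, a³ = Z·M/(N_A·ρ) = 1 × 209.0 / (6.022 × 10²³ × 9.140 g/cm³) = 3.797 × 10^-23 cm³.
a = (3.797 × 10^-23)^(1/3) = 3.361 × 10^-8 cm = 3.36 Å.

3.36 Å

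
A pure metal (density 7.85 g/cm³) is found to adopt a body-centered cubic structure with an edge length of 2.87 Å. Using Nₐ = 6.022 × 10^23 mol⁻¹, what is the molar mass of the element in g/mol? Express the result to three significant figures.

55.9 g/mol

A BCC cell has Z = 2 atoms; a = 2.870 × 10^-8 cm.
M = ρ·N_A·a³/Z = 7.85 × 6.022 × 10²³ × 2.364 × 10^-23 / 2 = 55.9 g/mol.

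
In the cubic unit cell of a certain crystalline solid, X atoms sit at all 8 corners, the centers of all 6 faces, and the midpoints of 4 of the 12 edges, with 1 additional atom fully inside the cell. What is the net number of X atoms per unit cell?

Corner atoms are shared by 8 cells (1/8 each), face atoms by 2 (1/2 each), edge atoms by 4 (1/4 each), interior atoms are unshared.
Net atoms = 8 × 1/8 + 6 × 1/2 + 4 × 1/4 + 1 = 1 + 3 + 1 + 1 = 6.

6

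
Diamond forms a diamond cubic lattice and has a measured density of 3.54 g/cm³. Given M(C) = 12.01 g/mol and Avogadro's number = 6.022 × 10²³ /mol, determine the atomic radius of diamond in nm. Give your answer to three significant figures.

0.0770 nm

For a diamond cubic cell (Z = 8), a³ = Z·M/(N_A·ρ) = 8 × 12.01 / (6.022 × 10²³ × 3.540) = 4.507 × 10^-23 cm³, so a = 3.559 × 10^-8 cm = 0.3559 nm.
Nearest neighbors lie along the body diagonal with √3·a = 8r, so r = 0.2165 × a = 0.0770 nm.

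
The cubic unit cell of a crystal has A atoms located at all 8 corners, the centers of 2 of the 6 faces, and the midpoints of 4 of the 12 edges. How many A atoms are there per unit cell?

3

Corner atoms are shared by 8 cells (1/8 each), face atoms by 2 (1/2 each), edge atoms by 4 (1/4 each).
Net atoms = 8 × 1/8 + 2 × 1/2 + 4 × 1/4 = 1 + 1 + 1 = 3.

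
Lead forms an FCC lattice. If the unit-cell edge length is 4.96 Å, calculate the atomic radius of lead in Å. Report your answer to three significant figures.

1.75 Å

In an FCC lattice, atoms touch along the face diagonal, so √2·a = 4r.
r = √2·a/4 = 1.4142 × 4.96 / 4 = 1.75 Å.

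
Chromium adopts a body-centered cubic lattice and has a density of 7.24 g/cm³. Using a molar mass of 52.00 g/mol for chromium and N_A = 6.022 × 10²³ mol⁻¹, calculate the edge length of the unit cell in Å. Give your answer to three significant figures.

With Z = 2 atoms per BCC cell, a³ = Z·M/(N_A·ρ) = 2 × 52.00 / (6.022 × 10²³ × 7.240 g/cm³) = 2.385 × 10^-23 cm³.
a = (2.385 × 10^-23)^(1/3) = 2.879 × 10^-8 cm = 2.88 Å.

2.88 Å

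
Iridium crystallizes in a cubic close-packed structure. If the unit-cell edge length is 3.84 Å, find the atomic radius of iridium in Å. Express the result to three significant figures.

In an FCC lattice, atoms touch along the face diagonal, so √2·a = 4r.
r = √2·a/4 = 1.4142 × 3.84 / 4 = 1.36 Å.

1.36 Å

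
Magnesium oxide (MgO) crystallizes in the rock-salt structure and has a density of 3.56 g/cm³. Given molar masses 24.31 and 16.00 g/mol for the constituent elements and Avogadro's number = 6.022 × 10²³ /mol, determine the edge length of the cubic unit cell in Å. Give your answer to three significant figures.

4.22 Å

M(MgO) = 40.31 g/mol; Z = 4 formula units per cell.
a³ = Z·M/(N_A·ρ) = 4 × 40.31 / (6.022 × 10²³ × 3.56) = 7.521 × 10^-23 cm³, so a = 4.221 × 10^-8 cm = 4.22 Å.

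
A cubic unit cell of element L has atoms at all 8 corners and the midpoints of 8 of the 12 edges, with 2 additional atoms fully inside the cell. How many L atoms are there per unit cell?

5

Corner atoms are shared by 8 cells (1/8 each), edge atoms by 4 (1/4 each), interior atoms are unshared.
Net atoms = 8 × 1/8 + 8 × 1/4 + 2 = 1 + 2 + 2 = 5.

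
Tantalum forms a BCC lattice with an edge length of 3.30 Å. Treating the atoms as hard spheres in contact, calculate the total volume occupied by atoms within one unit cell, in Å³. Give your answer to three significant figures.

24.4 Å³

In a BCC lattice atoms touch along the body diagonal, so √3·a = 4r, so r = 0.4330a = 1.429 Å.
V_atoms = Z × (4/3)πr³ = 2 × (4/3)π × (1.429)³ = 24.4 Å³.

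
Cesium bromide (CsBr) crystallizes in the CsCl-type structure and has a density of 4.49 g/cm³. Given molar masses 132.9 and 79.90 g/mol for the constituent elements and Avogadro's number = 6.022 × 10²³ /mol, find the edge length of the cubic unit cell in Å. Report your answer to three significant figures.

4.29 Å

M(CsBr) = 212.8 g/mol; Z = 1 formula unit per cell.
a³ = Z·M/(N_A·ρ) = 1 × 212.8 / (6.022 × 10²³ × 4.49) = 7.870 × 10^-23 cm³, so a = 4.285 × 10^-8 cm = 4.29 Å.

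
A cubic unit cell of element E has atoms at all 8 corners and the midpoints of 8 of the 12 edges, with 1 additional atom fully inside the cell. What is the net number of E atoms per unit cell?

4

Corner atoms are shared by 8 cells (1/8 each), edge atoms by 4 (1/4 each), interior atoms are unshared.
Net atoms = 8 × 1/8 + 8 × 1/4 + 1 = 1 + 2 + 1 = 4.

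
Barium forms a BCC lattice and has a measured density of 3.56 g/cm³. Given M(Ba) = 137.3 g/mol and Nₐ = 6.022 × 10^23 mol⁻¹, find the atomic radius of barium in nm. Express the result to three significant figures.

For a BCC cell (Z = 2), a³ = Z·M/(N_A·ρ) = 2 × 137.3 / (6.022 × 10²³ × 3.560) = 1.281 × 10^-22 cm³, so a = 5.041 × 10^-8 cm = 0.5041 nm.
Atoms touch along the body diagonal, so √3·a = 4r, so r = 0.4330 × a = 0.218 nm.

0.218 nm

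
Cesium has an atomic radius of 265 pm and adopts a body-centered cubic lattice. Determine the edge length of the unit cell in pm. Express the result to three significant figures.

In a BCC lattice, atoms touch along the body diagonal, so √3·a = 4r.
a = 4r/√3 = 4 × 265 / 1.7321 = 612 pm.

612 pm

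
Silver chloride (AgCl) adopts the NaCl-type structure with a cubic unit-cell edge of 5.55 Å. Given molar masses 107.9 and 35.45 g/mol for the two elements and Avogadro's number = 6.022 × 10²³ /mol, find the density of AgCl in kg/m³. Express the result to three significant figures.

The NaCl-type structure contains Z = 4 formula units per cell; M(AgCl) = 107.9 + 35.45 = 143.35 g/mol.
a³ = (5.550 × 10^-8 cm)³ = 1.710 × 10^-22 cm³.
ρ = 4 × 143.35 / (6.022 × 10²³ × 1.710 × 10^-22) = 5.570 g/cm³ = 5570 kg/m³.

5570 kg/m³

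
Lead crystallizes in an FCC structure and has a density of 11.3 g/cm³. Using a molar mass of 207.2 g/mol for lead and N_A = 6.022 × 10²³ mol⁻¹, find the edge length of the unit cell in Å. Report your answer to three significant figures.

4.96 Å

With Z = 4 atoms per FCC cell, a³ = Z·M/(N_A·ρ) = 4 × 207.2 / (6.022 × 10²³ × 11.30 g/cm³) = 1.218 × 10^-22 cm³.
a = (1.218 × 10^-22)^(1/3) = 4.957 × 10^-8 cm = 4.96 Å.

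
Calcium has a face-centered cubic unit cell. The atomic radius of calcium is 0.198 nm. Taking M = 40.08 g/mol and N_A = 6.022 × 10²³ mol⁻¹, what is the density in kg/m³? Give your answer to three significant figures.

In an FCC lattice, atoms touch along the face diagonal, so √2·a = 4r, giving a = 0.5600 nm = 5.600 × 10^-8 cm.
With Z = 4, ρ = Z·M/(N_A·a³) = 4 × 40.08 / (6.022 × 10²³ × 1.756 × 10^-22) = 1.516 g/cm³ = 1520 kg/m³.

1520 kg/m³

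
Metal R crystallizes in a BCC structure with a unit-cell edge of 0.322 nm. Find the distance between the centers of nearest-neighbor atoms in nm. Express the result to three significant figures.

In a BCC structure, atoms touch along the body diagonal, so √3·a = 4r; the nearest-neighbor distance equals 2r = 0.8660·a.
d = 0.8660 × 0.322 = 0.279 nm.

0.279 nm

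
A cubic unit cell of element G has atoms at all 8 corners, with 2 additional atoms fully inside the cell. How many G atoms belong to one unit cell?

3

Corner atoms are shared by 8 cells (1/8 each), interior atoms are unshared.
Net atoms = 8 × 1/8 + 2 = 1 + 2 = 3.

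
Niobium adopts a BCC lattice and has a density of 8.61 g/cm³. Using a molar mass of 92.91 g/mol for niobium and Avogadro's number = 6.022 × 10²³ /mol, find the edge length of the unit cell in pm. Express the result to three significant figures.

With Z = 2 atoms per BCC cell, a³ = Z·M/(N_A·ρ) = 2 × 92.91 / (6.022 × 10²³ × 8.610 g/cm³) = 3.584 × 10^-23 cm³.
a = (3.584 × 10^-23)^(1/3) = 3.297 × 10^-8 cm = 330 pm.

330 pm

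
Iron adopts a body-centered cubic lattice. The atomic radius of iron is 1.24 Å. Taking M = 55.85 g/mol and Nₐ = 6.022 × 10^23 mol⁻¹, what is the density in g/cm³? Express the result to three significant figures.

In a BCC lattice, atoms touch along the body diagonal, so √3·a = 4r, giving a = 2.864 Å = 2.864 × 10^-8 cm.
With Z = 2, ρ = Z·M/(N_A·a³) = 2 × 55.85 / (6.022 × 10²³ × 2.348 × 10^-23) = 7.899 g/cm³.

7.90 g/cm³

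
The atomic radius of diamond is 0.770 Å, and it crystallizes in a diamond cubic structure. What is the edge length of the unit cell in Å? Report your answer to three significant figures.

3.56 Å

In a diamond cubic lattice, nearest neighbors lie along the body diagonal with √3·a = 8r.
a = 8r/√3 = 8 × 0.770 / 1.7321 = 3.56 Å.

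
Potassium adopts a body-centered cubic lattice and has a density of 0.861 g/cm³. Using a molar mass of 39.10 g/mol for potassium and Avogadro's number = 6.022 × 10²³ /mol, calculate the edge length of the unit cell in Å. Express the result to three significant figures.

With Z = 2 atoms per BCC cell, a³ = Z·M/(N_A·ρ) = 2 × 39.10 / (6.022 × 10²³ × 0.8610 g/cm³) = 1.508 × 10^-22 cm³.
a = (1.508 × 10^-22)^(1/3) = 5.323 × 10^-8 cm = 5.32 Å.

5.32 Å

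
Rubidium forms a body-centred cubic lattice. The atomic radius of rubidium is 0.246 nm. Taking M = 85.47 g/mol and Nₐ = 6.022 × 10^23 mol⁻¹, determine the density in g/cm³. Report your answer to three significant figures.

1.55 g/cm³

In a BCC lattice, atoms touch along the body diagonal, so √3·a = 4r, giving a = 0.5681 nm = 5.681 × 10^-8 cm.
With Z = 2, ρ = Z·M/(N_A·a³) = 2 × 85.47 / (6.022 × 10²³ × 1.834 × 10^-22) = 1.548 g/cm³.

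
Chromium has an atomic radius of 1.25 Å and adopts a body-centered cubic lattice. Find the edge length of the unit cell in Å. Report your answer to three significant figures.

In a BCC lattice, atoms touch along the body diagonal, so √3·a = 4r.
a = 4r/√3 = 4 × 1.25 / 1.7321 = 2.89 Å.

2.89 Å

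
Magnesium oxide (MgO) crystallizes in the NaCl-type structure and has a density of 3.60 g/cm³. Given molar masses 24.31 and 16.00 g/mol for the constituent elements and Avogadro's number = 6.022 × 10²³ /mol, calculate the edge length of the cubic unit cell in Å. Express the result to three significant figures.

M(MgO) = 40.31 g/mol; Z = 4 formula units per cell.
a³ = Z·M/(N_A·ρ) = 4 × 40.31 / (6.022 × 10²³ × 3.60) = 7.438 × 10^-23 cm³, so a = 4.205 × 10^-8 cm = 4.21 Å.

4.21 Å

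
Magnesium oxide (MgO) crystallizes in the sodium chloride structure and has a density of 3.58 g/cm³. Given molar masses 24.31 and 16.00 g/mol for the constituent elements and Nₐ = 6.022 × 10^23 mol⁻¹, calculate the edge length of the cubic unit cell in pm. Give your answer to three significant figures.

421 pm

M(MgO) = 40.31 g/mol; Z = 4 formula units per cell.
a³ = Z·M/(N_A·ρ) = 4 × 40.31 / (6.022 × 10²³ × 3.58) = 7.479 × 10^-23 cm³, so a = 4.213 × 10^-8 cm = 421 pm.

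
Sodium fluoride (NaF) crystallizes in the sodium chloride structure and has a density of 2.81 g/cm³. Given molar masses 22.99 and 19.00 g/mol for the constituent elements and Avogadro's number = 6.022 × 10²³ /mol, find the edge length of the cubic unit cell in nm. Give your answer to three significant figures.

0.463 nm

M(NaF) = 41.99 g/mol; Z = 4 formula units per cell.
a³ = Z·M/(N_A·ρ) = 4 × 41.99 / (6.022 × 10²³ × 2.81) = 9.926 × 10^-23 cm³, so a = 4.630 × 10^-8 cm = 0.463 nm.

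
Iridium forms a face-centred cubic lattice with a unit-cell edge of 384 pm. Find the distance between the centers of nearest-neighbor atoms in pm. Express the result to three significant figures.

In an FCC structure, atoms touch along the face diagonal, so √2·a = 4r; the nearest-neighbor distance equals 2r = 0.7071·a.
d = 0.7071 × 384 = 272 pm.

272 pm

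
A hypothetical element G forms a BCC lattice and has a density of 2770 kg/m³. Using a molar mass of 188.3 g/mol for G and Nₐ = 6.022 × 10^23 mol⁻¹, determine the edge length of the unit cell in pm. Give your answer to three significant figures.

With Z = 2 atoms per BCC cell, a³ = Z·M/(N_A·ρ) = 2 × 188.3 / (6.022 × 10²³ × 2.770 g/cm³) = 2.258 × 10^-22 cm³.
a = (2.258 × 10^-22)^(1/3) = 6.089 × 10^-8 cm = 609 pm.

609 pm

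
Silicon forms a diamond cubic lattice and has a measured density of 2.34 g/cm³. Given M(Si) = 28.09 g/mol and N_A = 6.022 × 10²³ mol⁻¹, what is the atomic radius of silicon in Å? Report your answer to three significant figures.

For a diamond cubic cell (Z = 8), a³ = Z·M/(N_A·ρ) = 8 × 28.09 / (6.022 × 10²³ × 2.340) = 1.595 × 10^-22 cm³, so a = 5.423 × 10^-8 cm = 5.423 Å.
Nearest neighbors lie along the body diagonal with √3·a = 8r, so r = 0.2165 × a = 1.17 Å.

1.17 Å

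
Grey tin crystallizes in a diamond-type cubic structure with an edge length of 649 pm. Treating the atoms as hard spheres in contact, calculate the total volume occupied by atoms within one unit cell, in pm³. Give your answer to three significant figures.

In a diamond cubic lattice nearest neighbors lie along the body diagonal with √3·a = 8r, so r = 0.2165a = 140.5 pm.
V_atoms = Z × (4/3)πr³ = 8 × (4/3)π × (140.5)³ = 9.30 × 10^7 pm³.

9.30 × 10^7 pm³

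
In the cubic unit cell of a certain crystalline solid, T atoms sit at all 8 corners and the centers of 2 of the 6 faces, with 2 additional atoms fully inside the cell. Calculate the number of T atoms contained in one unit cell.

4

Corner atoms are shared by 8 cells (1/8 each), face atoms by 2 (1/2 each), interior atoms are unshared.
Net atoms = 8 × 1/8 + 2 × 1/2 + 2 = 1 + 1 + 2 = 4.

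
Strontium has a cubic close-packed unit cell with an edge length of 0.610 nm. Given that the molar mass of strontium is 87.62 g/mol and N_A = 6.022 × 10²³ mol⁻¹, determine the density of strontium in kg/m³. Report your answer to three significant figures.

An FCC unit cell contains Z = 4 atoms.
Cell volume: a³ = (0.610 nm)³ = (6.100 × 10^-8 cm)³ = 2.270 × 10^-22 cm³.
ρ = Z·M/(N_A·a³) = 4 × 87.62 / (6.022 × 10²³ × 2.270 × 10^-22) = 2.564 g/cm³ = 2560 kg/m³.

2560 kg/m³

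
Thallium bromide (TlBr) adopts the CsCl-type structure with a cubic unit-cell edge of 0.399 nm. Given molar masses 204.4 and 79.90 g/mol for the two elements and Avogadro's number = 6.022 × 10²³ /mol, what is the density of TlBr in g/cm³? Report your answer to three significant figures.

The CsCl-type structure contains Z = 1 formula unit per cell; M(TlBr) = 204.4 + 79.90 = 284.3 g/mol.
a³ = (3.990 × 10^-8 cm)³ = 6.352 × 10^-23 cm³.
ρ = 1 × 284.3 / (6.022 × 10²³ × 6.352 × 10^-23) = 7.432 g/cm³.

7.43 g/cm³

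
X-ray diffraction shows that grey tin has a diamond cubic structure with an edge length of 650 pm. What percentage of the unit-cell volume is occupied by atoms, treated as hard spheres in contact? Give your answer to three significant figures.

34.0%

In a diamond cubic lattice nearest neighbors lie along the body diagonal with √3·a = 8r, so r = 0.2165a = 140.7 pm.
Packing fraction = Z·(4/3)πr³ / a³ = 8 × (4/3)π × (140.7)³ / (650)³ = 0.3401 = 34.0%.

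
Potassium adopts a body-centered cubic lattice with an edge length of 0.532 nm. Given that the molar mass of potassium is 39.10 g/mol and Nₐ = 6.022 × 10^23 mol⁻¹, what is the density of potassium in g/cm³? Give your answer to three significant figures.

0.862 g/cm³

A BCC unit cell contains Z = 2 atoms.
Cell volume: a³ = (0.532 nm)³ = (5.320 × 10^-8 cm)³ = 1.506 × 10^-22 cm³.
ρ = Z·M/(N_A·a³) = 2 × 39.10 / (6.022 × 10²³ × 1.506 × 10^-22) = 0.8624 g/cm³.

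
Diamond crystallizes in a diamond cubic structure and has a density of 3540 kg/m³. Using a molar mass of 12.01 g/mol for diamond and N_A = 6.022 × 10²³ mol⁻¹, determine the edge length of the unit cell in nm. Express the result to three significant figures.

With Z = 8 atoms per diamond cubic cell, a³ = Z·M/(N_A·ρ) = 8 × 12.01 / (6.022 × 10²³ × 3.540 g/cm³) = 4.507 × 10^-23 cm³.
a = (4.507 × 10^-23)^(1/3) = 3.559 × 10^-8 cm = 0.356 nm.

0.356 nm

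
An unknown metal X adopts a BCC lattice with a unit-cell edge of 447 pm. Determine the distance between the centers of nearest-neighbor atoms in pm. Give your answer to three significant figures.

387 pm

In a BCC structure, atoms touch along the body diagonal, so √3·a = 4r; the nearest-neighbor distance equals 2r = 0.8660·a.
d = 0.8660 × 447 = 387 pm.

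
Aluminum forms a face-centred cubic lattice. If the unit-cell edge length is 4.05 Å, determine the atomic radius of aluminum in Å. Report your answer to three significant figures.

1.43 Å

In an FCC lattice, atoms touch along the face diagonal, so √2·a = 4r.
r = √2·a/4 = 1.4142 × 4.05 / 4 = 1.43 Å.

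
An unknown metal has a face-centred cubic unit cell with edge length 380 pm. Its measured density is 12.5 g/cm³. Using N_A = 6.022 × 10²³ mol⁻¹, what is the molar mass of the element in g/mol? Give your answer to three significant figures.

103 g/mol

An FCC cell has Z = 4 atoms; a = 3.800 × 10^-8 cm.
M = ρ·N_A·a³/Z = 12.5 × 6.022 × 10²³ × 5.487 × 10^-23 / 4 = 103 g/mol.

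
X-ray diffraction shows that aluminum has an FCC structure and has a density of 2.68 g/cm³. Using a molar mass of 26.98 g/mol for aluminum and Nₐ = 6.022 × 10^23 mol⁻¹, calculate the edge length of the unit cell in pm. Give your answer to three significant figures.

406 pm

With Z = 4 atoms per FCC cell, a³ = Z·M/(N_A·ρ) = 4 × 26.98 / (6.022 × 10²³ × 2.680 g/cm³) = 6.687 × 10^-23 cm³.
a = (6.687 × 10^-23)^(1/3) = 4.059 × 10^-8 cm = 406 pm.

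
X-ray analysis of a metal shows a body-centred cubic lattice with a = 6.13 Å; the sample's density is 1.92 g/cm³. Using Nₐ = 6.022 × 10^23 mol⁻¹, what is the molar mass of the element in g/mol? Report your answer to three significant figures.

A BCC cell has Z = 2 atoms; a = 6.130 × 10^-8 cm.
M = ρ·N_A·a³/Z = 1.92 × 6.022 × 10²³ × 2.303 × 10^-22 / 2 = 133 g/mol.

133 g/mol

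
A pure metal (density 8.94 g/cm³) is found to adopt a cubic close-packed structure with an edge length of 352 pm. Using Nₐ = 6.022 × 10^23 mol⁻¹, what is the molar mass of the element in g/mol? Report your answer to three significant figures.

58.7 g/mol

An FCC cell has Z = 4 atoms; a = 3.520 × 10^-8 cm.
M = ρ·N_A·a³/Z = 8.94 × 6.022 × 10²³ × 4.361 × 10^-23 / 4 = 58.7 g/mol.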